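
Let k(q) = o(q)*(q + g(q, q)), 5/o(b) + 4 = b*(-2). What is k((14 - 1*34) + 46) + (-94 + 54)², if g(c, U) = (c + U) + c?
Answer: 11135/7 ≈ 1590.7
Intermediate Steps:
o(b) = 5/(-4 - 2*b) (o(b) = 5/(-4 + b*(-2)) = 5/(-4 - 2*b))
g(c, U) = U + 2*c (g(c, U) = (U + c) + c = U + 2*c)
k(q) = -20*q/(4 + 2*q) (k(q) = (-5/(4 + 2*q))*(q + (q + 2*q)) = (-5/(4 + 2*q))*(q + 3*q) = (-5/(4 + 2*q))*(4*q) = -20*q/(4 + 2*q))
k((14 - 1*34) + 46) + (-94 + 54)² = -10*((14 - 1*34) + 46)/(2 + ((14 - 1*34) + 46)) + (-94 + 54)² = -10*((14 - 34) + 46)/(2 + ((14 - 34) + 46)) + (-40)² = -10*(-20 + 46)/(2 + (-20 + 46)) + 1600 = -10*26/(2 + 26) + 1600 = -10*26/28 + 1600 = -10*26*1/28 + 1600 = -65/7 + 1600 = 11135/7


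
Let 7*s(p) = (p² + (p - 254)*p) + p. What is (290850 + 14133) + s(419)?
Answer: 2379996/7 ≈ 3.4000e+5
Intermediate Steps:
s(p) = p/7 + p²/7 + p*(-254 + p)/7 (s(p) = ((p² + (p - 254)*p) + p)/7 = ((p² + (-254 + p)*p) + p)/7 = ((p² + p*(-254 + p)) + p)/7 = (p + p² + p*(-254 + p))/7 = p/7 + p²/7 + p*(-254 + p)/7)
(290850 + 14133) + s(419) = (290850 + 14133) + (⅐)*419*(-253 + 2*419) = 304983 + (⅐)*419*(-253 + 838) = 304983 + (⅐)*419*585 = 304983 + 245115/7 = 2379996/7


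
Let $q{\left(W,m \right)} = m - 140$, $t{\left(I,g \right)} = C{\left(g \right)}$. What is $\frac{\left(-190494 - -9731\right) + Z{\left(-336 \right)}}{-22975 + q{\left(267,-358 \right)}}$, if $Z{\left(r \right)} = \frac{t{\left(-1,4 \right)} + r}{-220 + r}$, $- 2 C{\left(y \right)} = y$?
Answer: $\frac{50251945}{6525494} \approx 7.7009$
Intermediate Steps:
$C{\left(y \right)} = - \frac{y}{2}$
$t{\left(I,g \right)} = - \frac{g}{2}$
$Z{\left(r \right)} = \frac{-2 + r}{-220 + r}$ ($Z{\left(r \right)} = \frac{\left(- \frac{1}{2}\right) 4 + r}{-220 + r} = \frac{-2 + r}{-220 + r}$)
$q{\left(W,m \right)} = -140 + m$
$\frac{\left(-190494 - -9731\right) + Z{\left(-336 \right)}}{-22975 + q{\left(267,-358 \right)}} = \frac{\left(-190494 - -9731\right) + \frac{-2 - 336}{-220 - 336}}{-22975 - 498} = \frac{\left(-190494 + 9731\right) + \frac{1}{-556} \left(-338\right)}{-22975 - 498} = \frac{-180763 - - \frac{169}{278}}{-23473} = \left(-180763 + \frac{169}{278}\right) \left(- \frac{1}{23473}\right) = \left(- \frac{50251945}{278}\right) \left(- \frac{1}{23473}\right) = \frac{50251945}{6525494}$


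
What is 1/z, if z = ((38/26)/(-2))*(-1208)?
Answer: 13/11476 ≈ 0.0011328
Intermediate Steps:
z = 11476/13 (z = ((38*(1/26))*(-½))*(-1208) = ((19/13)*(-½))*(-1208) = -19/26*(-1208) = 11476/13 ≈ 882.77)
1/z = 1/(11476/13) = 13/11476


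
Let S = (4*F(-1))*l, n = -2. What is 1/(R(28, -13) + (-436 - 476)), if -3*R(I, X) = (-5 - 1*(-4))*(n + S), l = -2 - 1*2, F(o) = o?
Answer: -3/2722 ≈ -0.0011021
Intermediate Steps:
l = -4 (l = -2 - 2 = -4)
S = 16 (S = (4*(-1))*(-4) = -4*(-4) = 16)
R(I, X) = 14/3 (R(I, X) = -(-5 - 1*(-4))*(-2 + 16)/3 = -(-5 + 4)*14/3 = -(-1)*14/3 = -⅓*(-14) = 14/3)
1/(R(28, -13) + (-436 - 476)) = 1/(14/3 + (-436 - 476)) = 1/(14/3 - 912) = 1/(-2722/3) = -3/2722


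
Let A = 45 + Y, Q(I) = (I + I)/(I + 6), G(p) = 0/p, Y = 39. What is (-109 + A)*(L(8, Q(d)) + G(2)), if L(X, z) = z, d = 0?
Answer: 0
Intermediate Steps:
G(p) = 0
Q(I) = 2*I/(6 + I) (Q(I) = (2*I)/(6 + I) = 2*I/(6 + I))
A = 84 (A = 45 + 39 = 84)
(-109 + A)*(L(8, Q(d)) + G(2)) = (-109 + 84)*(2*0/(6 + 0) + 0) = -25*(2*0/6 + 0) = -25*(2*0*(⅙) + 0) = -25*(0 + 0) = -25*0 = 0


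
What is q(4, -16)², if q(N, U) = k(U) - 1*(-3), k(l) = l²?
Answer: 67081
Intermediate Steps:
q(N, U) = 3 + U² (q(N, U) = U² - 1*(-3) = U² + 3 = 3 + U²)
q(4, -16)² = (3 + (-16)²)² = (3 + 256)² = 259² = 67081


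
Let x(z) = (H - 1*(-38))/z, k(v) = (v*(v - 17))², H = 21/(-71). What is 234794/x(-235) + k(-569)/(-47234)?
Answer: -241332556356636/63222709 ≈ -3.8172e+6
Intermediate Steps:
H = -21/71 (H = 21*(-1/71) = -21/71 ≈ -0.29577)
k(v) = v²*(-17 + v)² (k(v) = (v*(-17 + v))² = v²*(-17 + v)²)
x(z) = 2677/(71*z) (x(z) = (-21/71 - 1*(-38))/z = (-21/71 + 38)/z = 2677/(71*z))
234794/x(-235) + k(-569)/(-47234) = 234794/(((2677/71)/(-235))) + ((-569)²*(-17 - 569)²)/(-47234) = 234794/(((2677/71)*(-1/235))) + (323761*(-586)²)*(-1/47234) = 234794/(-2677/16685) + (323761*343396)*(-1/47234) = 234794*(-16685/2677) + 111178232356*(-1/47234) = -3917537890/2677 - 55589116178/23617 = -241332556356636/63222709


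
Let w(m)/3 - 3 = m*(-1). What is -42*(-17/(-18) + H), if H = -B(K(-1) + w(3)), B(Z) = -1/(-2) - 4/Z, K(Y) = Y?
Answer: 448/3 ≈ 149.33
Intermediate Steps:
w(m) = 9 - 3*m (w(m) = 9 + 3*(m*(-1)) = 9 + 3*(-m) = 9 - 3*m)
B(Z) = 1/2 - 4/Z (B(Z) = -1*(-1/2) - 4/Z = 1/2 - 4/Z)
H = -9/2 (H = -(-8 + (-1 + (9 - 3*3)))/(2*(-1 + (9 - 3*3))) = -(-8 + (-1 + (9 - 9)))/(2*(-1 + (9 - 9))) = -(-8 + (-1 + 0))/(2*(-1 + 0)) = -(-8 - 1)/(2*(-1)) = -(-1)*(-9)/2 = -1*9/2 = -9/2 ≈ -4.5000)
-42*(-17/(-18) + H) = -42*(-17/(-18) - 9/2) = -42*(-17*(-1/18) - 9/2) = -42*(17/18 - 9/2) = -42*(-32/9) = 448/3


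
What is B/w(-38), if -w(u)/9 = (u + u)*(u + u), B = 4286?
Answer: -2143/25992 ≈ -0.082448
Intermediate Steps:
w(u) = -36*u² (w(u) = -9*(u + u)*(u + u) = -9*2*u*2*u = -36*u²)
B/w(-38) = 4286/((-36*(-38)²)) = 4286/((-36*1444)) = 4286/(-51984) = 4286*(-1/51984) = -2143/25992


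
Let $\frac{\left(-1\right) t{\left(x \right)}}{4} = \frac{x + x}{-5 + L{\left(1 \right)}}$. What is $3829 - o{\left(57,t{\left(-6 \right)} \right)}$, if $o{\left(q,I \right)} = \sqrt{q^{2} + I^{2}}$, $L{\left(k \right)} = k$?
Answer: $3829 - 3 \sqrt{377} \approx 3770.8$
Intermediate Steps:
$t{\left(x \right)} = 2 x$ ($t{\left(x \right)} = - 4 \frac{x + x}{-5 + 1} = - 4 \frac{2 x}{-4} = - 4 \cdot 2 x \left(- \frac{1}{4}\right) = - 4 \left(- \frac{x}{2}\right) = 2 x$)
$o{\left(q,I \right)} = \sqrt{I^{2} + q^{2}}$
$3829 - o{\left(57,t{\left(-6 \right)} \right)} = 3829 - \sqrt{\left(2 \left(-6\right)\right)^{2} + 57^{2}} = 3829 - \sqrt{\left(-12\right)^{2} + 3249} = 3829 - \sqrt{144 + 3249} = 3829 - \sqrt{3393} = 3829 - 3 \sqrt{377}$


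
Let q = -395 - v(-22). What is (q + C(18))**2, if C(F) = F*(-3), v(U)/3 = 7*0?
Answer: 201601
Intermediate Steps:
v(U) = 0 (v(U) = 3*(7*0) = 3*0 = 0)
C(F) = -3*F
q = -395 (q = -395 - 1*0 = -395 + 0 = -395)
(q + C(18))**2 = (-395 - 3*18)**2 = (-395 - 54)**2 = (-449)**2 = 201601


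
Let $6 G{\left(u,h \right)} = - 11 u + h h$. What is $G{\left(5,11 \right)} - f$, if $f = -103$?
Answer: $114$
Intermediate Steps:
$G{\left(u,h \right)} = - \frac{11 u}{6} + \frac{h^{2}}{6}$ ($G{\left(u,h \right)} = \frac{- 11 u + h h}{6} = \frac{- 11 u + h^{2}}{6} = \frac{h^{2} - 11 u}{6} = - \frac{11 u}{6} + \frac{h^{2}}{6}$)
$G{\left(5,11 \right)} - f = \left(\left(- \frac{11}{6}\right) 5 + \frac{11^{2}}{6}\right) - -103 = \left(- \frac{55}{6} + \frac{1}{6} \cdot 121\right) + 103 = \left(- \frac{55}{6} + \frac{121}{6}\right) + 103 = 11 + 103 = 114$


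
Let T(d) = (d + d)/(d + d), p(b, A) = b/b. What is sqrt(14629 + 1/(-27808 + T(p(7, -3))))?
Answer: sqrt(11311570655814)/27807 ≈ 120.95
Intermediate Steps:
p(b, A) = 1
T(d) = 1 (T(d) = (2*d)/((2*d)) = (2*d)*(1/(2*d)) = 1)
sqrt(14629 + 1/(-27808 + T(p(7, -3)))) = sqrt(14629 + 1/(-27808 + 1)) = sqrt(14629 + 1/(-27807)) = sqrt(14629 - 1/27807) = sqrt(406788602/27807) = sqrt(11311570655814)/27807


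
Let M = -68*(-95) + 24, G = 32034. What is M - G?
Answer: -25550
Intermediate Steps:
M = 6484 (M = 6460 + 24 = 6484)
M - G = 6484 - 1*32034 = 6484 - 32034 = -25550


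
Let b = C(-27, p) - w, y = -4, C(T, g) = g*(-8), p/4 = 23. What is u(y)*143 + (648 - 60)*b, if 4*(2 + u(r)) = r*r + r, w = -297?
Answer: -257989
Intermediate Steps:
p = 92 (p = 4*23 = 92)
C(T, g) = -8*g
u(r) = -2 + r/4 + r²/4 (u(r) = -2 + (r*r + r)/4 = -2 + (r² + r)/4 = -2 + (r + r²)/4 = -2 + (r/4 + r²/4) = -2 + r/4 + r²/4)
b = -439 (b = -8*92 - 1*(-297) = -736 + 297 = -439)
u(y)*143 + (648 - 60)*b = (-2 + (¼)*(-4) + (¼)*(-4)²)*143 + (648 - 60)*(-439) = (-2 - 1 + (¼)*16)*143 + 588*(-439) = (-2 - 1 + 4)*143 - 258132 = 1*143 - 258132 = 143 - 258132 = -257989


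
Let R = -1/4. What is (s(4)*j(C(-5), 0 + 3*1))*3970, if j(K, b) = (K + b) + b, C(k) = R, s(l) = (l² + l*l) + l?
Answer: 821790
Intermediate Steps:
R = -¼ (R = -1*¼ = -¼ ≈ -0.25000)
s(l) = l + 2*l² (s(l) = (l² + l²) + l = 2*l² + l = l + 2*l²)
C(k) = -¼
j(K, b) = K + 2*b
(s(4)*j(C(-5), 0 + 3*1))*3970 = ((4*(1 + 2*4))*(-¼ + 2*(0 + 3*1)))*3970 = ((4*(1 + 8))*(-¼ + 2*(0 + 3)))*3970 = ((4*9)*(-¼ + 2*3))*3970 = (36*(-¼ + 6))*3970 = (36*(23/4))*3970 = 207*3970 = 821790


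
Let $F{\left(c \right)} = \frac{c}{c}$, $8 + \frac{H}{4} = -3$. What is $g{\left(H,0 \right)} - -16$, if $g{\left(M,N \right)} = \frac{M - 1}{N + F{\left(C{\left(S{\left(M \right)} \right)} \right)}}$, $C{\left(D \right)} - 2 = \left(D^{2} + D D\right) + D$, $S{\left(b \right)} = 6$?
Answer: $-29$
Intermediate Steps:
$C{\left(D \right)} = 2 + D + 2 D^{2}$ ($C{\left(D \right)} = 2 + \left(\left(D^{2} + D D\right) + D\right) = 2 + \left(\left(D^{2} + D^{2}\right) + D\right) = 2 + \left(2 D^{2} + D\right) = 2 + \left(D + 2 D^{2}\right) = 2 + D + 2 D^{2}$)
$H = -44$ ($H = -32 + 4 \left(-3\right) = -32 - 12 = -44$)
$F{\left(c \right)} = 1$
$g{\left(M,N \right)} = \frac{-1 + M}{1 + N}$ ($g{\left(M,N \right)} = \frac{M - 1}{N + 1} = \frac{-1 + M}{1 + N}$)
$g{\left(H,0 \right)} - -16 = \frac{-1 - 44}{1 + 0} - -16 = 1^{-1} \left(-45\right) + 16 = 1 \left(-45\right) + 16 = -45 + 16 = -29$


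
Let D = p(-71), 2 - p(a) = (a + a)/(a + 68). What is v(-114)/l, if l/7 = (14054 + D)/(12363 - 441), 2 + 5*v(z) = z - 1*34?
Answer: -536490/147091 ≈ -3.6473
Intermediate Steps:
v(z) = -36/5 + z/5 (v(z) = -2/5 + (z - 1*34)/5 = -2/5 + (z - 34)/5 = -2/5 + (-34 + z)/5 = -2/5 + (-34/5 + z/5) = -36/5 + z/5)
p(a) = 2 - 2*a/(68 + a) (p(a) = 2 - (a + a)/(a + 68) = 2 - 2*a/(68 + a))
D = -136/3 (D = 136/(68 - 71) = 136/(-3) = 136*(-1/3) = -136/3 ≈ -45.333)
l = 147091/17883 (l = 7*((14054 - 136/3)/(12363 - 441)) = 7*((42026/3)/11922) = 7*((42026/3)*(1/11922)) = 7*(21013/17883) = 147091/17883 ≈ 8.2252)
v(-114)/l = (-36/5 + (1/5)*(-114))/(147091/17883) = (-36/5 - 114/5)*(17883/147091) = -30*17883/147091 = -536490/147091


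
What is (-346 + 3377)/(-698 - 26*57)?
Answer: -3031/2180 ≈ -1.3904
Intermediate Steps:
(-346 + 3377)/(-698 - 26*57) = 3031/(-698 - 1482) = 3031/(-2180) = 3031*(-1/2180) = -3031/2180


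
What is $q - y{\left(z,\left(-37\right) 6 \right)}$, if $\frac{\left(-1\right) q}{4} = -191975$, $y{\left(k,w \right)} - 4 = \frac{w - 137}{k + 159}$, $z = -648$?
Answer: $\frac{375500785}{489} \approx 7.679 \cdot 10^{5}$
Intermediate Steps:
$y{\left(k,w \right)} = 4 + \frac{-137 + w}{159 + k}$ ($y{\left(k,w \right)} = 4 + \frac{w - 137}{k + 159} = 4 + \frac{-137 + w}{159 + k}$)
$q = 767900$ ($q = \left(-4\right) \left(-191975\right) = 767900$)
$q - y{\left(z,\left(-37\right) 6 \right)} = 767900 - \frac{499 - 222 + 4 \left(-648\right)}{159 - 648} = 767900 - \frac{499 - 222 - 2592}{-489} = 767900 - \left(- \frac{1}{489}\right) \left(-2315\right) = 767900 - \frac{2315}{489} = \frac{375500785}{489}$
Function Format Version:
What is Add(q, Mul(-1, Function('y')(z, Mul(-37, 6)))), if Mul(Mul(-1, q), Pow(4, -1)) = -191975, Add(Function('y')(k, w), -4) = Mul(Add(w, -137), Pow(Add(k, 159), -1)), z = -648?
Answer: Rational(375500785, 489) ≈ 7.6790e+5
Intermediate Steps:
Function('y')(k, w) = Add(4, Mul(Pow(Add(159, k), -1), Add(-137, w))) (Function('y')(k, w) = Add(4, Mul(Add(w, -137), Pow(Add(k, 159), -1))) = Add(4, Mul(Add(-137, w), Pow(Add(159, k), -1))) = Add(4, Mul(Pow(Add(159, k), -1), Add(-137, w))))
q = 767900 (q = Mul(-4, -191975) = 767900)
Add(q, Mul(-1, Function('y')(z, Mul(-37, 6)))) = Add(767900, Mul(-1, Mul(Pow(Add(159, -648), -1), Add(499, Mul(-37, 6), Mul(4, -648))))) = Add(767900, Mul(-1, Mul(Pow(-489, -1), Add(499, -222, -2592)))) = Add(767900, Mul(-1, Mul(Rational(-1, 489), -2315))) = Add(767900, Mul(-1, Rational(2315, 489))) = Add(767900, Rational(-2315, 489)) = Rational(375500785, 489)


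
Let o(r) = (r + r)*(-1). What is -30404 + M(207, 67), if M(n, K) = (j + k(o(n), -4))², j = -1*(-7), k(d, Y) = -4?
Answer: -30395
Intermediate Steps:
o(r) = -2*r (o(r) = (2*r)*(-1) = -2*r)
j = 7
M(n, K) = 9 (M(n, K) = (7 - 4)² = 3² = 9)
-30404 + M(207, 67) = -30404 + 9 = -30395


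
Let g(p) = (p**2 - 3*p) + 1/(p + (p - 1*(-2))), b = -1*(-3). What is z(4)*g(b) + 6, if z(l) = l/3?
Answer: 37/6 ≈ 6.1667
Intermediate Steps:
z(l) = l/3 (z(l) = l*(1/3) = l/3)
b = 3
g(p) = p**2 + 1/(2 + 2*p) - 3*p (g(p) = (p**2 - 3*p) + 1/(p + (p + 2)) = (p**2 - 3*p) + 1/(p + (2 + p)) = (p**2 - 3*p) + 1/(2 + 2*p) = p**2 + 1/(2 + 2*p) - 3*p)
z(4)*g(b) + 6 = ((1/3)*4)*((1/2 + 3**3 - 3*3 - 2*3**2)/(1 + 3)) + 6 = 4*((1/2 + 27 - 9 - 2*9)/4)/3 + 6 = 4*((1/2 + 27 - 9 - 18)/4)/3 + 6 = 4*((1/4)*(1/2))/3 + 6 = (4/3)*(1/8) + 6 = 1/6 + 6 = 37/6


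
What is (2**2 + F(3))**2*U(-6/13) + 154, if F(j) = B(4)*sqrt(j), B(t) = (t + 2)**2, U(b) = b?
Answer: -21422/13 - 1728*sqrt(3)/13 ≈ -1878.1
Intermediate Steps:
B(t) = (2 + t)**2
F(j) = 36*sqrt(j) (F(j) = (2 + 4)**2*sqrt(j) = 6**2*sqrt(j) = 36*sqrt(j))
(2**2 + F(3))**2*U(-6/13) + 154 = (2**2 + 36*sqrt(3))**2*(-6/13) + 154 = (4 + 36*sqrt(3))**2*(-6*1/13) + 154 = (4 + 36*sqrt(3))**2*(-6/13) + 154 = -6*(4 + 36*sqrt(3))**2/13 + 154 = 154 - 6*(4 + 36*sqrt(3))**2/13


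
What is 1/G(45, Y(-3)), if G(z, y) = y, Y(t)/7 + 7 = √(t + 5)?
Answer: -1/47 - √2/329 ≈ -0.025575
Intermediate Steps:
Y(t) = -49 + 7*√(5 + t) (Y(t) = -49 + 7*√(t + 5) = -49 + 7*√(5 + t))
1/G(45, Y(-3)) = 1/(-49 + 7*√(5 - 3)) = 1/(-49 + 7*√2)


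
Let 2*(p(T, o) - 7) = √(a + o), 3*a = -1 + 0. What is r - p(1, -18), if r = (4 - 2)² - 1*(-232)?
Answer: 229 - I*√165/6 ≈ 229.0 - 2.1409*I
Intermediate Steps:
a = -⅓ (a = (-1 + 0)/3 = (⅓)*(-1) = -⅓ ≈ -0.33333)
p(T, o) = 7 + √(-⅓ + o)/2
r = 236 (r = 2² + 232 = 4 + 232 = 236)
r - p(1, -18) = 236 - (7 + √(-3 + 9*(-18))/6) = 236 - (7 + √(-3 - 162)/6) = 236 - (7 + √(-165)/6) = 236 - (7 + (I*√165)/6) = 236 - (7 + I*√165/6) = 236 + (-7 - I*√165/6) = 229 - I*√165/6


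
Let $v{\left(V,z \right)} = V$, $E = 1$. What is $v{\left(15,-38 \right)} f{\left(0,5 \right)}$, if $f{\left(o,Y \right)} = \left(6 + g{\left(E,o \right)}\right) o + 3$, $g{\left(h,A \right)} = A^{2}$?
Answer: $45$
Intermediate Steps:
$f{\left(o,Y \right)} = 3 + o \left(6 + o^{2}\right)$ ($f{\left(o,Y \right)} = \left(6 + o^{2}\right) o + 3 = o \left(6 + o^{2}\right) + 3 = 3 + o \left(6 + o^{2}\right)$)
$v{\left(15,-38 \right)} f{\left(0,5 \right)} = 15 \left(3 + 0^{3} + 6 \cdot 0\right) = 15 \left(3 + 0 + 0\right) = 15 \cdot 3 = 45$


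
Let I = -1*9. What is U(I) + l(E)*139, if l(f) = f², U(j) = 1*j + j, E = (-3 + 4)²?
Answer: 121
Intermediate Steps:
I = -9
E = 1 (E = 1² = 1)
U(j) = 2*j (U(j) = j + j = 2*j)
U(I) + l(E)*139 = 2*(-9) + 1²*139 = -18 + 1*139 = -18 + 139 = 121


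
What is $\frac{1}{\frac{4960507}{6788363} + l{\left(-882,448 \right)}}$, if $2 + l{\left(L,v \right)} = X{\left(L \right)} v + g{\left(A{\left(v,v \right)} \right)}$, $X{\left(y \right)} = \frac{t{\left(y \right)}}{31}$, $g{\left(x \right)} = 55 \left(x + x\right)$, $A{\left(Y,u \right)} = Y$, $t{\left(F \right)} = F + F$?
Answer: $\frac{210439253}{5005526080315} \approx 4.2041 \cdot 10^{-5}$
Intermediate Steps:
$t{\left(F \right)} = 2 F$
$g{\left(x \right)} = 110 x$ ($g{\left(x \right)} = 55 \cdot 2 x = 110 x$)
$X{\left(y \right)} = \frac{2 y}{31}$
$l{\left(L,v \right)} = -2 + 110 v + \frac{2 L v}{31}$ ($l{\left(L,v \right)} = -2 + \left(\frac{2 L}{31} v + 110 v\right) = -2 + \left(\frac{2 L v}{31} + 110 v\right) = -2 + \left(110 v + \frac{2 L v}{31}\right) = -2 + 110 v + \frac{2 L v}{31}$)
$\frac{1}{\frac{4960507}{6788363} + l{\left(-882,448 \right)}} = \frac{1}{\frac{4960507}{6788363} + \left(-2 + 110 \cdot 448 + \frac{2}{31} \left(-882\right) 448\right)} = \frac{1}{4960507 \cdot \frac{1}{6788363} - - \frac{737346}{31}} = \frac{1}{\frac{4960507}{6788363} + \frac{737346}{31}} = \frac{1}{\frac{5005526080315}{210439253}} = \frac{210439253}{5005526080315}$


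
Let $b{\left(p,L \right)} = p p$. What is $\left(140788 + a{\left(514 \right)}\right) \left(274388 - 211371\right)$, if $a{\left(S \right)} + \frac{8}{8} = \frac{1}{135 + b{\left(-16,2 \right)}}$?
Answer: $\frac{3468942045206}{391} \approx 8.872 \cdot 10^{9}$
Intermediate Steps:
$b{\left(p,L \right)} = p^{2}$
$a{\left(S \right)} = - \frac{390}{391}$ ($a{\left(S \right)} = -1 + \frac{1}{135 + \left(-16\right)^{2}} = -1 + \frac{1}{135 + 256} = -1 + \frac{1}{391} = - \frac{390}{391}$)
$\left(140788 + a{\left(514 \right)}\right) \left(274388 - 211371\right) = \left(140788 - \frac{390}{391}\right) \left(274388 - 211371\right) = \frac{55047718}{391} \cdot 63017 = \frac{3468942045206}{391}$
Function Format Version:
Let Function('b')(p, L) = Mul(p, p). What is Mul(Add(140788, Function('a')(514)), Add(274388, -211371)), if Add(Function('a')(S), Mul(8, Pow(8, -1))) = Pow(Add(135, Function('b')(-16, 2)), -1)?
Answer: Rational(3468942045206, 391) ≈ 8.8720e+9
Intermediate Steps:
Function('b')(p, L) = Pow(p, 2)
Function('a')(S) = Rational(-390, 391) (Function('a')(S) = Add(-1, Pow(Add(135, Pow(-16, 2)), -1)) = Add(-1, Pow(Add(135, 256), -1)) = Add(-1, Pow(391, -1)) = Add(-1, Rational(1, 391)) = Rational(-390, 391))
Mul(Add(140788, Function('a')(514)), Add(274388, -211371)) = Mul(Add(140788, Rational(-390, 391)), Add(274388, -211371)) = Mul(Rational(55047718, 391), 63017) = Rational(3468942045206, 391)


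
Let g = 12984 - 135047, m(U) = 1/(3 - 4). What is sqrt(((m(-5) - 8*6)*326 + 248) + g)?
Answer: I*sqrt(137789) ≈ 371.2*I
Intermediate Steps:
m(U) = -1 (m(U) = 1/(-1) = -1)
g = -122063
sqrt(((m(-5) - 8*6)*326 + 248) + g) = sqrt(((-1 - 8*6)*326 + 248) - 122063) = sqrt(((-1 - 48)*326 + 248) - 122063) = sqrt((-49*326 + 248) - 122063) = sqrt((-15974 + 248) - 122063) = sqrt(-15726 - 122063) = sqrt(-137789) = I*sqrt(137789)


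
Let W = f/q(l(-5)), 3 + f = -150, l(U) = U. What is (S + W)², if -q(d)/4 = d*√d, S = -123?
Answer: 30234591/2000 - 18819*I*√5/50 ≈ 15117.0 - 841.61*I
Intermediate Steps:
f = -153 (f = -3 - 150 = -153)
q(d) = -4*d^(3/2) (q(d) = -4*d*√d = -4*d^(3/2))
W = 153*I*√5/100 (W = -153*(-I*√5/100) = -(-153)*I*√5/100 = 153*I*√5/100 ≈ 3.4212*I)
(S + W)² = (-123 + 153*I*√5/100)²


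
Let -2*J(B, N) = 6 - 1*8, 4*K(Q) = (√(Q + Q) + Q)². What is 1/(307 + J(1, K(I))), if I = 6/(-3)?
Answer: 1/308 ≈ 0.0032468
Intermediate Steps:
I = -2 (I = 6*(-⅓) = -2)
K(Q) = (Q + √2*√Q)²/4 (K(Q) = (√(Q + Q) + Q)²/4 = (√(2*Q) + Q)²/4 = (√2*√Q + Q)²/4 = (Q + √2*√Q)²/4)
J(B, N) = 1 (J(B, N) = -(6 - 1*8)/2 = -(6 - 8)/2 = -½*(-2) = 1)
1/(307 + J(1, K(I))) = 1/(307 + 1) = 1/308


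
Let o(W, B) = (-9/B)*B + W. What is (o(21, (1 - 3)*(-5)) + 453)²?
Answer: 216225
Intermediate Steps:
o(W, B) = -9 + W
(o(21, (1 - 3)*(-5)) + 453)² = ((-9 + 21) + 453)² = (12 + 453)² = 465² = 216225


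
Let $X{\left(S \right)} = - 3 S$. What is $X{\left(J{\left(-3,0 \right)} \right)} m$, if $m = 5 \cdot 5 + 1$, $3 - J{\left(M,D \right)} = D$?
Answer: $-234$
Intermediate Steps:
$J{\left(M,D \right)} = 3 - D$
$m = 26$ ($m = 25 + 1 = 26$)
$X{\left(J{\left(-3,0 \right)} \right)} m = - 3 \left(3 - 0\right) 26 = - 3 \left(3 + 0\right) 26 = \left(-3\right) 3 \cdot 26 = \left(-9\right) 26 = -234$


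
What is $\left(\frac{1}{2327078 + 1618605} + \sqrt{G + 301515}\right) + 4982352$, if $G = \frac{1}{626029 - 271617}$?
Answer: $\frac{19658781586417}{3945683} + \frac{\sqrt{9468163910039143}}{177206} \approx 4.9829 \cdot 10^{6}$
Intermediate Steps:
$G = \frac{1}{354412} \approx 2.8216 \cdot 10^{-6}$
$\left(\frac{1}{2327078 + 1618605} + \sqrt{G + 301515}\right) + 4982352 = \left(\frac{1}{2327078 + 1618605} + \sqrt{\frac{1}{354412} + 301515}\right) + 4982352 = \left(\frac{1}{3945683} + \sqrt{\frac{106860534181}{354412}}\right) + 4982352 = \left(\frac{1}{3945683} + \frac{\sqrt{9468163910039143}}{177206}\right) + 4982352 = \frac{19658781586417}{3945683} + \frac{\sqrt{9468163910039143}}{177206}$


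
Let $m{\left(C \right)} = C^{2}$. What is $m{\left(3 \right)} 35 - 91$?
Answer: $224$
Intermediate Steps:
$m{\left(3 \right)} 35 - 91 = 3^{2} \cdot 35 - 91 = 9 \cdot 35 - 91 = 315 - 91 = 224$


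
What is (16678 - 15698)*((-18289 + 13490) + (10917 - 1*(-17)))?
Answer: 6012300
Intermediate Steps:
(16678 - 15698)*((-18289 + 13490) + (10917 - 1*(-17))) = 980*(-4799 + (10917 + 17)) = 980*(-4799 + 10934) = 980*6135 = 6012300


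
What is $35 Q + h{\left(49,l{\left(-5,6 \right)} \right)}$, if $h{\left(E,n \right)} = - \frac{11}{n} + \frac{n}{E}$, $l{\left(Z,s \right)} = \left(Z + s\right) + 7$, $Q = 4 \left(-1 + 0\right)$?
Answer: $- \frac{55355}{392} \approx -141.21$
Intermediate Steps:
$Q = -4$ ($Q = 4 \left(-1\right) = -4$)
$l{\left(Z,s \right)} = 7 + Z + s$
$35 Q + h{\left(49,l{\left(-5,6 \right)} \right)} = 35 \left(-4\right) + \left(- \frac{11}{7 - 5 + 6} + \frac{7 - 5 + 6}{49}\right) = -140 + \left(- \frac{11}{8} + 8 \cdot \frac{1}{49}\right) = -140 + \left(\left(-11\right) \frac{1}{8} + \frac{8}{49}\right) = -140 + \left(- \frac{11}{8} + \frac{8}{49}\right) = -140 - \frac{475}{392} = - \frac{55355}{392}$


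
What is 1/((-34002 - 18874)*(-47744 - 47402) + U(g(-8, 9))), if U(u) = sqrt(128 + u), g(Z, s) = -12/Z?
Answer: 10061879792/50620712474328981373 - sqrt(518)/50620712474328981373 ≈ 1.9877e-10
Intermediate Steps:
1/((-34002 - 18874)*(-47744 - 47402) + U(g(-8, 9))) = 1/((-34002 - 18874)*(-47744 - 47402) + sqrt(128 - 12/(-8))) = 1/(-52876*(-95146) + sqrt(128 - 12*(-1/8))) = 1/(5030939896 + sqrt(128 + 3/2)) = 1/(5030939896 + sqrt(259/2)) = 1/(5030939896 + sqrt(518)/2)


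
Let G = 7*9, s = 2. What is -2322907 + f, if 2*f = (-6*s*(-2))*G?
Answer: -2322151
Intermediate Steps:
G = 63
f = 756 (f = ((-6*2*(-2))*63)/2 = (-12*(-2)*63)/2 = (24*63)/2 = (½)*1512 = 756)
-2322907 + f = -2322907 + 756 = -2322151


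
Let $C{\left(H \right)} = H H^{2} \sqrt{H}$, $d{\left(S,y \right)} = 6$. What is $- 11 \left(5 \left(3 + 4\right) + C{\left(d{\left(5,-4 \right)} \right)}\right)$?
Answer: $-385 - 2376 \sqrt{6} \approx -6205.0$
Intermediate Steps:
$C{\left(H \right)} = H^{\frac{7}{2}}$ ($C{\left(H \right)} = H^{3} \sqrt{H} = H^{\frac{7}{2}}$)
$- 11 \left(5 \left(3 + 4\right) + C{\left(d{\left(5,-4 \right)} \right)}\right) = - 11 \left(5 \left(3 + 4\right) + 6^{\frac{7}{2}}\right) = - 11 \left(5 \cdot 7 + 216 \sqrt{6}\right) = - 11 \left(35 + 216 \sqrt{6}\right) = -385 - 2376 \sqrt{6}$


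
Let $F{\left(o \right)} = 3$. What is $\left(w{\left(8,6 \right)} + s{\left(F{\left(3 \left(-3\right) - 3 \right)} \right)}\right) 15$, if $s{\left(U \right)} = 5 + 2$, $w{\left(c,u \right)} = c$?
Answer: $225$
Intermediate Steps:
$s{\left(U \right)} = 7$
$\left(w{\left(8,6 \right)} + s{\left(F{\left(3 \left(-3\right) - 3 \right)} \right)}\right) 15 = \left(8 + 7\right) 15 = 15 \cdot 15 = 225$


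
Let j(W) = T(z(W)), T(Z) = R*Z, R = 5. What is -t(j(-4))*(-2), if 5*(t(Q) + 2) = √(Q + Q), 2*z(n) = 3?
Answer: -4 + 2*√15/5 ≈ -2.4508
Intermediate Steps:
z(n) = 3/2 (z(n) = (½)*3 = 3/2)
T(Z) = 5*Z
j(W) = 15/2 (j(W) = 5*(3/2) = 15/2)
t(Q) = -2 + √2*√Q/5 (t(Q) = -2 + √(Q + Q)/5 = -2 + √(2*Q)/5 = -2 + (√2*√Q)/5 = -2 + √2*√Q/5)
-t(j(-4))*(-2) = -(-2 + √2*√(15/2)/5)*(-2) = -(-2 + √2*(√30/2)/5)*(-2) = -(-2 + √15/5)*(-2) = (2 - √15/5)*(-2) = -4 + 2*√15/5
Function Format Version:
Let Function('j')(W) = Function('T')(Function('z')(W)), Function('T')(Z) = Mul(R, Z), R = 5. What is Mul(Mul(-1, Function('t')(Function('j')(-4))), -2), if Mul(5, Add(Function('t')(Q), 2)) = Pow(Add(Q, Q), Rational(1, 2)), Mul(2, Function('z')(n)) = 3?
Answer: Add(-4, Mul(Rational(2, 5), Pow(15, Rational(1, 2)))) ≈ -2.4508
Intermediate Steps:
Function('z')(n) = Rational(3, 2) (Function('z')(n) = Mul(Rational(1, 2), 3) = Rational(3, 2))
Function('T')(Z) = Mul(5, Z)
Function('j')(W) = Rational(15, 2) (Function('j')(W) = Mul(5, Rational(3, 2)) = Rational(15, 2))
Function('t')(Q) = Add(-2, Mul(Rational(1, 5), Pow(2, Rational(1, 2)), Pow(Q, Rational(1, 2)))) (Function('t')(Q) = Add(-2, Mul(Rational(1, 5), Pow(Add(Q, Q), Rational(1, 2)))) = Add(-2, Mul(Rational(1, 5), Pow(Mul(2, Q), Rational(1, 2)))) = Add(-2, Mul(Rational(1, 5), Mul(Pow(2, Rational(1, 2)), Pow(Q, Rational(1, 2))))) = Add(-2, Mul(Rational(1, 5), Pow(2, Rational(1, 2)), Pow(Q, Rational(1, 2)))))
Mul(Mul(-1, Function('t')(Function('j')(-4))), -2) = Mul(Mul(-1, Add(-2, Mul(Rational(1, 5), Pow(2, Rational(1, 2)), Pow(Rational(15, 2), Rational(1, 2))))), -2) = Mul(Mul(-1, Add(-2, Mul(Rational(1, 5), Pow(2, Rational(1, 2)), Mul(Rational(1, 2), Pow(30, Rational(1, 2)))))), -2) = Mul(Mul(-1, Add(-2, Mul(Rational(1, 5), Pow(15, Rational(1, 2))))), -2) = Mul(Add(2, Mul(Rational(-1, 5), Pow(15, Rational(1, 2)))), -2) = Add(-4, Mul(Rational(2, 5), Pow(15, Rational(1, 2))))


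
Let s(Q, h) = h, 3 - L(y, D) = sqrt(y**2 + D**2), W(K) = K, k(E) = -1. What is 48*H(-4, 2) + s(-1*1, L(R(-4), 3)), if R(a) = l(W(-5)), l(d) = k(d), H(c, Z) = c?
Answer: -189 - sqrt(10) ≈ -192.16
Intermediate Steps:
l(d) = -1
R(a) = -1
L(y, D) = 3 - sqrt(D**2 + y**2) (L(y, D) = 3 - sqrt(y**2 + D**2) = 3 - sqrt(D**2 + y**2))
48*H(-4, 2) + s(-1*1, L(R(-4), 3)) = 48*(-4) + (3 - sqrt(3**2 + (-1)**2)) = -192 + (3 - sqrt(9 + 1)) = -192 + (3 - sqrt(10)) = -189 - sqrt(10)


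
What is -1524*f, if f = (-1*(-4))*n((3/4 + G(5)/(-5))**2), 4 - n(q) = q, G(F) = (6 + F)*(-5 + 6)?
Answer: -289179/25 ≈ -11567.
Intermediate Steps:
G(F) = 6 + F (G(F) = (6 + F)*1 = 6 + F)
n(q) = 4 - q
f = 759/100 (f = (-1*(-4))*(4 - (3/4 + (6 + 5)/(-5))**2) = 4*(4 - (3*(1/4) + 11*(-1/5))**2) = 4*(4 - (3/4 - 11/5)**2) = 4*(4 - (-29/20)**2) = 4*(4 - 1*841/400) = 4*(4 - 841/400) = 4*(759/400) = 759/100 ≈ 7.5900)
-1524*f = -1524*759/100 = -289179/25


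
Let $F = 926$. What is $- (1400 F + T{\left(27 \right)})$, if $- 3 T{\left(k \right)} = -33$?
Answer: $-1296411$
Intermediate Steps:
$T{\left(k \right)} = 11$ ($T{\left(k \right)} = \left(- \frac{1}{3}\right) \left(-33\right) = 11$)
$- (1400 F + T{\left(27 \right)}) = - (1400 \cdot 926 + 11) = - (1296400 + 11) = \left(-1\right) 1296411 = -1296411$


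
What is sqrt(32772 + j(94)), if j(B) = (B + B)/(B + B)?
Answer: sqrt(32773) ≈ 181.03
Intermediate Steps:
j(B) = 1 (j(B) = (2*B)/((2*B)) = (2*B)*(1/(2*B)) = 1)
sqrt(32772 + j(94)) = sqrt(32772 + 1) = sqrt(32773)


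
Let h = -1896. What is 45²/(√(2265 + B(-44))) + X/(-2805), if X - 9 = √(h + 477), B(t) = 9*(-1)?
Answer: -3/935 + 675*√141/188 - I*√1419/2805 ≈ 42.631 - 0.013429*I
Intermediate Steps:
B(t) = -9
X = 9 + I*√1419 (X = 9 + √(-1896 + 477) = 9 + √(-1419) = 9 + I*√1419 ≈ 9.0 + 37.67*I)
45²/(√(2265 + B(-44))) + X/(-2805) = 45²/(√(2265 - 9)) + (9 + I*√1419)/(-2805) = 2025/(√2256) + (9 + I*√1419)*(-1/2805) = 2025/((4*√141)) + (-3/935 - I*√1419/2805) = 2025*(√141/564) + (-3/935 - I*√1419/2805) = 675*√141/188 + (-3/935 - I*√1419/2805) = -3/935 + 675*√141/188 - I*√1419/2805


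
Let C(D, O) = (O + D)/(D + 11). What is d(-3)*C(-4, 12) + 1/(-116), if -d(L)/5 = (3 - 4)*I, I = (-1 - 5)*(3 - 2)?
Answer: -27847/812 ≈ -34.294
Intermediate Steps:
I = -6 (I = -6*1 = -6)
d(L) = -30 (d(L) = -5*(3 - 4)*(-6) = -(-5)*(-6) = -5*6 = -30)
C(D, O) = (D + O)/(11 + D)
d(-3)*C(-4, 12) + 1/(-116) = -30*(-4 + 12)/(11 - 4) + 1/(-116) = -30*8/7 - 1/116 = -240/7 - 1/116 = -27847/812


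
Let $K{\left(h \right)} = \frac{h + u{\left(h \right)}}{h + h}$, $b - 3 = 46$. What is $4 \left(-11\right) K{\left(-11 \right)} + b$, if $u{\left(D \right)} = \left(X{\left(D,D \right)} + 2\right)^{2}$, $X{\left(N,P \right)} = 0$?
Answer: $35$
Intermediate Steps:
$b = 49$ ($b = 3 + 46 = 49$)
$u{\left(D \right)} = 4$ ($u{\left(D \right)} = \left(0 + 2\right)^{2} = 2^{2} = 4$)
$K{\left(h \right)} = \frac{4 + h}{2 h}$ ($K{\left(h \right)} = \frac{h + 4}{h + h} = \frac{4 + h}{2 h}$)
$4 \left(-11\right) K{\left(-11 \right)} + b = 4 \left(-11\right) \frac{4 - 11}{2 \left(-11\right)} + 49 = - 44 \cdot \frac{1}{2} \left(- \frac{1}{11}\right) \left(-7\right) + 49 = \left(-44\right) \frac{7}{22} + 49 = -14 + 49 = 35$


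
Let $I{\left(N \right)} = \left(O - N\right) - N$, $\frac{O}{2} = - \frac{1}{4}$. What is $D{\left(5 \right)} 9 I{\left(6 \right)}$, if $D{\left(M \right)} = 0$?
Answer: $0$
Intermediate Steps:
$O = - \frac{1}{2}$ ($O = 2 \left(- \frac{1}{4}\right) = - \frac{1}{2} \approx -0.5$)
$I{\left(N \right)} = - \frac{1}{2} - 2 N$ ($I{\left(N \right)} = \left(- \frac{1}{2} - N\right) - N = - \frac{1}{2} - 2 N$)
$D{\left(5 \right)} 9 I{\left(6 \right)} = 0 \cdot 9 \left(- \frac{1}{2} - 12\right) = 0 \left(- \frac{1}{2} - 12\right) = 0 \left(- \frac{25}{2}\right) = 0$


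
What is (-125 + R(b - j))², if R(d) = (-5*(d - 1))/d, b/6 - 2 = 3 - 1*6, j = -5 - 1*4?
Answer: 148225/9 ≈ 16469.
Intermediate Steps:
j = -9 (j = -5 - 4 = -9)
b = -6 (b = 12 + 6*(3 - 1*6) = 12 + 6*(3 - 6) = 12 + 6*(-3) = 12 - 18 = -6)
R(d) = (5 - 5*d)/d (R(d) = (-5*(-1 + d))/d = (5 - 5*d)/d)
(-125 + R(b - j))² = (-125 + (-5 + 5/(-6 - 1*(-9))))² = (-125 + (-5 + 5/(-6 + 9)))² = (-125 + (-5 + 5/3))² = (-125 - 10/3)² = (-385/3)² = 148225/9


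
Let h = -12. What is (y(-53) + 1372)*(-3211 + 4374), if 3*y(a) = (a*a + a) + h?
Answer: 7978180/3 ≈ 2.6594e+6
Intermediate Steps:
y(a) = -4 + a/3 + a²/3 (y(a) = ((a*a + a) - 12)/3 = ((a² + a) - 12)/3 = ((a + a²) - 12)/3 = (-12 + a + a²)/3 = -4 + a/3 + a²/3)
(y(-53) + 1372)*(-3211 + 4374) = ((-4 + (⅓)*(-53) + (⅓)*(-53)²) + 1372)*(-3211 + 4374) = ((-4 - 53/3 + (⅓)*2809) + 1372)*1163 = ((-4 - 53/3 + 2809/3) + 1372)*1163 = (2744/3 + 1372)*1163 = (6860/3)*1163 = 7978180/3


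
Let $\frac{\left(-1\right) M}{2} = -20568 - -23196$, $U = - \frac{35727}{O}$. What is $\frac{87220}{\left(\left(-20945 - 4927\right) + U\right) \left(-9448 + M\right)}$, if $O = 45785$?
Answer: $\frac{998341925}{4354535367972} \approx 0.00022926$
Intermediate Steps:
$U = - \frac{35727}{45785} \approx -0.78032$
$M = -5256$ ($M = - 2 \left(-20568 - -23196\right) = - 2 \left(-20568 + 23196\right) = \left(-2\right) 2628 = -5256$)
$\frac{87220}{\left(\left(-20945 - 4927\right) + U\right) \left(-9448 + M\right)} = \frac{87220}{\left(\left(-20945 - 4927\right) - \frac{35727}{45785}\right) \left(-9448 - 5256\right)} = \frac{87220}{\left(\left(-20945 - 4927\right) - \frac{35727}{45785}\right) \left(-14704\right)} = \frac{87220}{\left(-25872 - \frac{35727}{45785}\right) \left(-14704\right)} = \frac{87220}{\left(- \frac{1184585247}{45785}\right) \left(-14704\right)} = \frac{87220}{\frac{17418141471888}{45785}} = 87220 \cdot \frac{45785}{17418141471888} = \frac{998341925}{4354535367972}$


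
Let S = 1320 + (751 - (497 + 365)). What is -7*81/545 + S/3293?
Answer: -1208226/1794685 ≈ -0.67322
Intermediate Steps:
S = 1209 (S = 1320 + (751 - 1*862) = 1320 + (751 - 862) = 1320 - 111 = 1209)
-7*81/545 + S/3293 = -7*81/545 + 1209/3293 = -567*1/545 + 1209*(1/3293) = -567/545 + 1209/3293 = -1208226/1794685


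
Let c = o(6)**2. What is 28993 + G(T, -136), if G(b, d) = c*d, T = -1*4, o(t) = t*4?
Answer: -49343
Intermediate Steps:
o(t) = 4*t
c = 576 (c = (4*6)**2 = 24**2 = 576)
T = -4
G(b, d) = 576*d
28993 + G(T, -136) = 28993 + 576*(-136) = 28993 - 78336 = -49343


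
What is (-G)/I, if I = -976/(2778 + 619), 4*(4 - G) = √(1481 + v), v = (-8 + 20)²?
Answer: 3397/244 - 16985*√65/3904 ≈ -21.154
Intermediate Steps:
v = 144 (v = 12² = 144)
G = 4 - 5*√65/4 (G = 4 - √(1481 + 144)/4 = 4 - 5*√65/4 ≈ -6.0778)
I = -976/3397 ≈ -0.28731
(-G)/I = (-(4 - 5*√65/4))/(-976/3397) = (-4 + 5*√65/4)*(-3397/976) = 3397/244 - 16985*√65/3904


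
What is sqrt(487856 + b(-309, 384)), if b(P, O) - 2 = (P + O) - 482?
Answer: 61*sqrt(131) ≈ 698.18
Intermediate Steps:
b(P, O) = -480 + O + P (b(P, O) = 2 + ((P + O) - 482) = 2 + ((O + P) - 482) = 2 + (-482 + O + P) = -480 + O + P)
sqrt(487856 + b(-309, 384)) = sqrt(487856 + (-480 + 384 - 309)) = sqrt(487856 - 405) = sqrt(487451) = 61*sqrt(131)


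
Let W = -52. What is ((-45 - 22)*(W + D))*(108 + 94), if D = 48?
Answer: 54136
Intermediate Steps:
((-45 - 22)*(W + D))*(108 + 94) = ((-45 - 22)*(-52 + 48))*(108 + 94) = -67*(-4)*202 = 268*202 = 54136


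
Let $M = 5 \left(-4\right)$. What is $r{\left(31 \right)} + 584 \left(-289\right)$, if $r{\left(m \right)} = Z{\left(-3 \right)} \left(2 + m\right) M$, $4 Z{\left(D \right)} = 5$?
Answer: $-169601$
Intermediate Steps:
$M = -20$
$Z{\left(D \right)} = \frac{5}{4}$ ($Z{\left(D \right)} = \frac{1}{4} \cdot 5 = \frac{5}{4}$)
$r{\left(m \right)} = -50 - 25 m$ ($r{\left(m \right)} = \frac{5 \left(2 + m\right)}{4} \left(-20\right) = \left(\frac{5}{2} + \frac{5 m}{4}\right) \left(-20\right) = -50 - 25 m$)
$r{\left(31 \right)} + 584 \left(-289\right) = \left(-50 - 775\right) + 584 \left(-289\right) = \left(-50 - 775\right) - 168776 = -825 - 168776 = -169601$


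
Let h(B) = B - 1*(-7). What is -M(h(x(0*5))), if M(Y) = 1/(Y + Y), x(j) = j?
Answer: -1/14 ≈ -0.071429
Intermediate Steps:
h(B) = 7 + B (h(B) = B + 7 = 7 + B)
M(Y) = 1/(2*Y)
-M(h(x(0*5))) = -1/(2*(7 + 0*5)) = -1/(2*(7 + 0)) = -1/(2*7) = -1*1/14 = -1/14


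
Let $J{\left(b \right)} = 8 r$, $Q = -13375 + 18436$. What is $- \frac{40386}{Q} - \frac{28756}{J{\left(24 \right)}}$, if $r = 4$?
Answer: $- \frac{12235539}{13496} \approx -906.6$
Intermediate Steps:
$Q = 5061$
$J{\left(b \right)} = 32$ ($J{\left(b \right)} = 8 \cdot 4 = 32$)
$- \frac{40386}{Q} - \frac{28756}{J{\left(24 \right)}} = - \frac{40386}{5061} - \frac{28756}{32} = \left(-40386\right) \frac{1}{5061} - \frac{7189}{8} = - \frac{13462}{1687} - \frac{7189}{8} = - \frac{12235539}{13496}$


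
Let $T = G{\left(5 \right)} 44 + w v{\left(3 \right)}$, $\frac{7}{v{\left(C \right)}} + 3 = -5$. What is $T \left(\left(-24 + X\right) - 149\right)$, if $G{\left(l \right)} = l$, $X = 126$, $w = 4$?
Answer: $- \frac{20351}{2} \approx -10176.0$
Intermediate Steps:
$v{\left(C \right)} = - \frac{7}{8}$ ($v{\left(C \right)} = \frac{7}{-3 - 5} = \frac{7}{-8} = 7 \left(- \frac{1}{8}\right) = - \frac{7}{8}$)
$T = \frac{433}{2}$ ($T = 5 \cdot 44 + 4 \left(- \frac{7}{8}\right) = 220 - \frac{7}{2} = \frac{433}{2} \approx 216.5$)
$T \left(\left(-24 + X\right) - 149\right) = \frac{433 \left(\left(-24 + 126\right) - 149\right)}{2} = \frac{433 \left(102 - 149\right)}{2} = \frac{433}{2} \left(-47\right) = - \frac{20351}{2}$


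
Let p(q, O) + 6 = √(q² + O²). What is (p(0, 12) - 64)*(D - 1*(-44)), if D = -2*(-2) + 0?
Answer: -2784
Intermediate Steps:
D = 4 (D = -1*(-4) + 0 = 4 + 0 = 4)
p(q, O) = -6 + √(O² + q²) (p(q, O) = -6 + √(q² + O²) = -6 + √(O² + q²))
(p(0, 12) - 64)*(D - 1*(-44)) = ((-6 + √(12² + 0²)) - 64)*(4 - 1*(-44)) = ((-6 + √(144 + 0)) - 64)*(4 + 44) = ((-6 + √144) - 64)*48 = ((-6 + 12) - 64)*48 = (6 - 64)*48 = -58*48 = -2784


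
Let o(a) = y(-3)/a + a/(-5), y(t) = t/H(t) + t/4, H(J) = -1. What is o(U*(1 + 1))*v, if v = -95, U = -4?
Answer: -4009/32 ≈ -125.28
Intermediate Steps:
y(t) = -3*t/4 (y(t) = t/(-1) + t/4 = t*(-1) + t*(1/4) = -t + t/4 = -3*t/4)
o(a) = -a/5 + 9/(4*a) (o(a) = (-3/4*(-3))/a + a/(-5) = 9/(4*a) + a*(-1/5) = 9/(4*a) - a/5 = -a/5 + 9/(4*a))
o(U*(1 + 1))*v = (-(-4)*(1 + 1)/5 + 9/(4*((-4*(1 + 1)))))*(-95) = (-(-4)*2/5 + 9/(4*((-4*2))))*(-95) = (-1/5*(-8) + (9/4)/(-8))*(-95) = (8/5 + (9/4)*(-1/8))*(-95) = (8/5 - 9/32)*(-95) = (211/160)*(-95) = -4009/32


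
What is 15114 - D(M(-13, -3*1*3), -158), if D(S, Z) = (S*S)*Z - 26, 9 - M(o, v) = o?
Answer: 91612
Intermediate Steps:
M(o, v) = 9 - o
D(S, Z) = -26 + Z*S**2 (D(S, Z) = S**2*Z - 26 = Z*S**2 - 26 = -26 + Z*S**2)
15114 - D(M(-13, -3*1*3), -158) = 15114 - (-26 - 158*(9 - 1*(-13))**2) = 15114 - (-26 - 158*(9 + 13)**2) = 15114 - (-26 - 158*22**2) = 15114 - (-26 - 158*484) = 15114 - (-26 - 76472) = 15114 - 1*(-76498) = 15114 + 76498 = 91612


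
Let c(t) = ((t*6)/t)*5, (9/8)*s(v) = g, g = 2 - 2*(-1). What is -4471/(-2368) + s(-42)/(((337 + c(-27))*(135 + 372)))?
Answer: 7487306267/3965502528 ≈ 1.8881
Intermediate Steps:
g = 4 (g = 2 + 2 = 4)
s(v) = 32/9 (s(v) = (8/9)*4 = 32/9)
c(t) = 30 (c(t) = ((6*t)/t)*5 = 6*5 = 30)
-4471/(-2368) + s(-42)/(((337 + c(-27))*(135 + 372))) = -4471/(-2368) + 32/(9*(((337 + 30)*(135 + 372)))) = -4471*(-1/2368) + 32/(9*((367*507))) = 4471/2368 + (32/9)/186069 = 4471/2368 + (32/9)*(1/186069) = 4471/2368 + 32/1674621 = 7487306267/3965502528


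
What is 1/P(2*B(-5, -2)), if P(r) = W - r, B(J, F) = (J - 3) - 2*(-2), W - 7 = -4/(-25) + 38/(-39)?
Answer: 975/13831 ≈ 0.070494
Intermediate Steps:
W = 6031/975 (W = 7 + (-4/(-25) + 38/(-39)) = 7 + (-4*(-1/25) + 38*(-1/39)) = 7 + (4/25 - 38/39) = 7 - 794/975 = 6031/975 ≈ 6.1856)
B(J, F) = 1 + J (B(J, F) = (-3 + J) + 4 = 1 + J)
P(r) = 6031/975 - r
1/P(2*B(-5, -2)) = 1/(6031/975 - 2*(1 - 5)) = 1/(6031/975 - 2*(-4)) = 1/(6031/975 - 1*(-8)) = 1/(6031/975 + 8) = 1/(13831/975) = 975/13831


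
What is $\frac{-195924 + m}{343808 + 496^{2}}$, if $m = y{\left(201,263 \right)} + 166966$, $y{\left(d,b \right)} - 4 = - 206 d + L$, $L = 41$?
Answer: $- \frac{70319}{589824} \approx -0.11922$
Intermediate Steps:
$y{\left(d,b \right)} = 45 - 206 d$ ($y{\left(d,b \right)} = 4 - \left(-41 + 206 d\right) = 45 - 206 d$)
$m = 125605$ ($m = \left(45 - 41406\right) + 166966 = -41361 + 166966 = 125605$)
$\frac{-195924 + m}{343808 + 496^{2}} = \frac{-195924 + 125605}{343808 + 496^{2}} = - \frac{70319}{343808 + 246016} = - \frac{70319}{589824}$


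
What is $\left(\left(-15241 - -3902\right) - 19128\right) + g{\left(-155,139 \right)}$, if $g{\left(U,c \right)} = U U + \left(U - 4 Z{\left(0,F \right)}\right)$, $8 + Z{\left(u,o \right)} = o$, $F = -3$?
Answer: $-6553$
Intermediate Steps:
$Z{\left(u,o \right)} = -8 + o$
$g{\left(U,c \right)} = 44 + U + U^{2}$ ($g{\left(U,c \right)} = U U + \left(U - 4 \left(-8 - 3\right)\right) = U^{2} + \left(U - -44\right) = U^{2} + \left(U + 44\right) = U^{2} + \left(44 + U\right) = 44 + U + U^{2}$)
$\left(\left(-15241 - -3902\right) - 19128\right) + g{\left(-155,139 \right)} = \left(\left(-15241 - -3902\right) - 19128\right) + \left(44 - 155 + \left(-155\right)^{2}\right) = \left(\left(-15241 + 3902\right) - 19128\right) + \left(44 - 155 + 24025\right) = \left(-11339 - 19128\right) + 23914 = -30467 + 23914 = -6553$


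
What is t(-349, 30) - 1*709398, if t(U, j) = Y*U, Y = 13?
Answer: -713935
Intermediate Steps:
t(U, j) = 13*U
t(-349, 30) - 1*709398 = 13*(-349) - 1*709398 = -4537 - 709398 = -713935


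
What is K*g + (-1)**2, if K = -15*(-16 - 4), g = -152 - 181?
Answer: -99899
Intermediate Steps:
g = -333
K = 300 (K = -15*(-20) = 300)
K*g + (-1)**2 = 300*(-333) + (-1)**2 = -99900 + 1 = -99899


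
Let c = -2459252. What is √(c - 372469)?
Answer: I*√2831721 ≈ 1682.8*I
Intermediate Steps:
√(c - 372469) = √(-2459252 - 372469) = √(-2831721) = I*√2831721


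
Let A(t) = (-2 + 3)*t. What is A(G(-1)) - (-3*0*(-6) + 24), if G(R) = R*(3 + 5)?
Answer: -32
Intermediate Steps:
G(R) = 8*R (G(R) = R*8 = 8*R)
A(t) = t (A(t) = 1*t = t)
A(G(-1)) - (-3*0*(-6) + 24) = 8*(-1) - (-3*0*(-6) + 24) = -8 - (0*(-6) + 24) = -8 - (0 + 24) = -8 - 1*24 = -8 - 24 = -32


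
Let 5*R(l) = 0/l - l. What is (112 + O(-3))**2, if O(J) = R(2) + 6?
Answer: 345744/25 ≈ 13830.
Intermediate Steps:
R(l) = -l/5 (R(l) = (0/l - l)/5 = (0 - l)/5 = (-l)/5 = -l/5)
O(J) = 28/5 (O(J) = -1/5*2 + 6 = -2/5 + 6 = 28/5)
(112 + O(-3))**2 = (112 + 28/5)**2 = (588/5)**2 = 345744/25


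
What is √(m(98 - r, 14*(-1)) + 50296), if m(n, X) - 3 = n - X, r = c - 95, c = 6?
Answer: 10*√505 ≈ 224.72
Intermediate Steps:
r = -89 (r = 6 - 95 = -89)
m(n, X) = 3 + n - X (m(n, X) = 3 + (n - X) = 3 + n - X)
√(m(98 - r, 14*(-1)) + 50296) = √((3 + (98 - 1*(-89)) - 14*(-1)) + 50296) = √((3 + (98 + 89) - 1*(-14)) + 50296) = √((3 + 187 + 14) + 50296) = √(204 + 50296) = √50500 = 10*√505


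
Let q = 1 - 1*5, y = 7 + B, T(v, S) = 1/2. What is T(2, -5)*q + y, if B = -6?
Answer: -1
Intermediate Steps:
T(v, S) = ½
y = 1 (y = 7 - 6 = 1)
q = -4 (q = 1 - 5 = -4)
T(2, -5)*q + y = (½)*(-4) + 1 = -2 + 1 = -1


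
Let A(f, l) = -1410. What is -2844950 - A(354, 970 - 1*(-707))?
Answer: -2843540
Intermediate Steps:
-2844950 - A(354, 970 - 1*(-707)) = -2844950 - 1*(-1410) = -2844950 + 1410 = -2843540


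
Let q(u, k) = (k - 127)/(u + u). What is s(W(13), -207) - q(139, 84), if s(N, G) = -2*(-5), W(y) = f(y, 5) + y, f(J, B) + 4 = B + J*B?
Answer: 2823/278 ≈ 10.155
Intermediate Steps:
f(J, B) = -4 + B + B*J (f(J, B) = -4 + (B + J*B) = -4 + (B + B*J) = -4 + B + B*J)
q(u, k) = (-127 + k)/(2*u) (q(u, k) = (-127 + k)/((2*u)) = (-127 + k)*(1/(2*u)) = (-127 + k)/(2*u))
W(y) = 1 + 6*y (W(y) = (-4 + 5 + 5*y) + y = (1 + 5*y) + y = 1 + 6*y)
s(N, G) = 10
s(W(13), -207) - q(139, 84) = 10 - (-127 + 84)/(2*139) = 10 - (-43)/(2*139) = 10 - 1*(-43/278) = 10 + 43/278 = 2823/278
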